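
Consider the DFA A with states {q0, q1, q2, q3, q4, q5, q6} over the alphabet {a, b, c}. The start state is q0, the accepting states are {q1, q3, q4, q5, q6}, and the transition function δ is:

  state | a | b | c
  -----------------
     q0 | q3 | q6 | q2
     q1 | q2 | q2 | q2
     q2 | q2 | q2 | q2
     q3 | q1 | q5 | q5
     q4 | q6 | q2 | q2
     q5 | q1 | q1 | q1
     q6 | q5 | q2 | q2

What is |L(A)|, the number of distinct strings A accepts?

15

The useful subgraph on states {q0, q1, q3, q5, q6} is acyclic, so L(A) is finite; the longest accepting path visits 4 useful states, giving maximum string length 3.
Counting accepting paths from q0 by length: 2 of length 1, 4 of length 2, 9 of length 3. Total 15.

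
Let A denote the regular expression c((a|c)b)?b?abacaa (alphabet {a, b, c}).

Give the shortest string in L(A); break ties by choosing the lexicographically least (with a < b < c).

By inspection of the expression, no string of length less than 7 matches, and cabacaa is the lexicographically first match of length 7.

cabacaa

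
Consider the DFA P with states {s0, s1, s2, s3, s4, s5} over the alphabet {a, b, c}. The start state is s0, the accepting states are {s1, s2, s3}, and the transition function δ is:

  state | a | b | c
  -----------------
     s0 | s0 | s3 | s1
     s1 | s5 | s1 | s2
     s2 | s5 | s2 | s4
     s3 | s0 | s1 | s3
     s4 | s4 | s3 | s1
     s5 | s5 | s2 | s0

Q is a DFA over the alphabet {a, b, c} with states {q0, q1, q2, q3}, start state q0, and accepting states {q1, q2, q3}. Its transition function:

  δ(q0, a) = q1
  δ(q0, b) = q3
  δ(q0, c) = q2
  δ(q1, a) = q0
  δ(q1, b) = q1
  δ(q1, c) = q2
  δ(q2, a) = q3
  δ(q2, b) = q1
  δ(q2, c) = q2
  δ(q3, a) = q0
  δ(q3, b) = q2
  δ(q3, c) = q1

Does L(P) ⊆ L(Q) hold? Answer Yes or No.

Yes

Exploring the product automaton P × Q from the start pair (s0, q0), following both machines on each input symbol, reaches 19 state pairs: (s0, q0), (s0, q1), (s3, q3), (s1, q2), (s3, q1), (s5, q3), (s1, q1), (s2, q2), (s3, q2), (s5, q0), (s2, q1), (s4, q2), (s0, q3), (s5, q1), (s2, q3), (s0, q2), (s4, q3), (s4, q1), (s4, q0).
P accepts in {s1, s2, s3} and Q accepts in {q1, q2, q3}. The reachable pairs whose P-component is accepting are (s3, q3), (s1, q2), (s3, q1), (s1, q1), (s2, q2), (s3, q2), (s2, q1), (s2, q3); in each of them the Q-component is accepting too, so the product for L(P) \ L(Q) (P-component accepting, Q-component rejecting) has no reachable accepting pair and the difference is empty.
Hence every string in L(P) is also in L(Q).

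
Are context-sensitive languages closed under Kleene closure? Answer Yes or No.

An LBA guesses a factorisation of the input into blocks (marking block boundaries on a second track) and verifies each block with the LBA for L; this uses no space beyond the input, so L* is context-sensitive.
So the context-sensitive languages are closed under Kleene star.

Yes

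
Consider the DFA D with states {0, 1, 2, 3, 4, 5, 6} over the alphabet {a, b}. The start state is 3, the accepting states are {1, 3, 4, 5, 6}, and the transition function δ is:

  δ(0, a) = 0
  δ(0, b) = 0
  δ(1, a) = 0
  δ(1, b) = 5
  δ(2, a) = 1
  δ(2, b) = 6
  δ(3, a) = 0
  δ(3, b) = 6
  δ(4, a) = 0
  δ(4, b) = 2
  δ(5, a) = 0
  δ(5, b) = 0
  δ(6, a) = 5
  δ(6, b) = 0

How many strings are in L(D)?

3

The useful subgraph on states {3, 5, 6} is acyclic, so L(D) is finite; the longest accepting path visits 3 useful states, giving maximum string length 2.
Counting accepting paths from 3 by length: 1 of length 0, 1 of length 1, 1 of length 2. Total 3.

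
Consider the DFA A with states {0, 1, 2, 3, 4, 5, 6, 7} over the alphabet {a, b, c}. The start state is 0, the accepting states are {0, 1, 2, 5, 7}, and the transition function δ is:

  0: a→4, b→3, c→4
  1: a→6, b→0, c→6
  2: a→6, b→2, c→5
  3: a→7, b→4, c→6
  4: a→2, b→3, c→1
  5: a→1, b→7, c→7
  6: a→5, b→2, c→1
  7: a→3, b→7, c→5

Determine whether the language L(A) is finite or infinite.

infinite

State 0 is reachable from the start and can reach an accepting state, and it lies on the cycle 0 → 3 → 4 → 1 → 0.
Traversing that cycle any number of times yields accepted strings of unbounded length, so the language is infinite.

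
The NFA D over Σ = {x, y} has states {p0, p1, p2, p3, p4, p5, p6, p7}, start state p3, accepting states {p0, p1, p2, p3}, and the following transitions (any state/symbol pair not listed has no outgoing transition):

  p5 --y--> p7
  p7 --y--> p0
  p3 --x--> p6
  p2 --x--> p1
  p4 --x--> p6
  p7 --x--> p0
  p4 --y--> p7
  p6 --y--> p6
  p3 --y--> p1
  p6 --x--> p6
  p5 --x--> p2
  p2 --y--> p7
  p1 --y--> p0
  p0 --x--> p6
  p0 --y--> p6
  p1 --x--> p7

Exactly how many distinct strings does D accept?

5

The useful subgraph on states {p0, p1, p3, p7} is acyclic, so L(D) is finite; the longest accepting path visits 4 useful states, giving maximum string length 3.
Counting accepting paths from p3 by length: 1 of length 0, 1 of length 1, 1 of length 2, 2 of length 3. Total 5.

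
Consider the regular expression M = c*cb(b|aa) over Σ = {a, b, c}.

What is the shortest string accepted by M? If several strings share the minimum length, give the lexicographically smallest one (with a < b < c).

cbb

By inspection of the expression, no string of length less than 3 matches, and cbb is the lexicographically first match of length 3.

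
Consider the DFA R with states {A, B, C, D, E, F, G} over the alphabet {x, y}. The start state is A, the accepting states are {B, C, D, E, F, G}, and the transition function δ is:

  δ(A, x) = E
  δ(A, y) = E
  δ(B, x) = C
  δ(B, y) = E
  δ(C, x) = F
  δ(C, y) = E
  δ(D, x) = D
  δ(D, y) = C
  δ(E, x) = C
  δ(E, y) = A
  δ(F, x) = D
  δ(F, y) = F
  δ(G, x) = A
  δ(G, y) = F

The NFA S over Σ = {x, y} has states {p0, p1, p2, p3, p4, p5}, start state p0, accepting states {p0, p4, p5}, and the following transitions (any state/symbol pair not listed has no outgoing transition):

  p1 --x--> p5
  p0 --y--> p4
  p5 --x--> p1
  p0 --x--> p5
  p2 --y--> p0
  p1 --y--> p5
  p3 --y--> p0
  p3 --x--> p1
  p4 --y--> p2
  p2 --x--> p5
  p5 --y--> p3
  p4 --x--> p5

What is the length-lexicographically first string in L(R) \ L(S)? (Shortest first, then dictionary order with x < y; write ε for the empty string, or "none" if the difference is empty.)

The string xx is accepted by R but not by S.
No shorter string lies in the difference, and xx is the lexicographically first length-2 string in L(R) \ L(S).

xx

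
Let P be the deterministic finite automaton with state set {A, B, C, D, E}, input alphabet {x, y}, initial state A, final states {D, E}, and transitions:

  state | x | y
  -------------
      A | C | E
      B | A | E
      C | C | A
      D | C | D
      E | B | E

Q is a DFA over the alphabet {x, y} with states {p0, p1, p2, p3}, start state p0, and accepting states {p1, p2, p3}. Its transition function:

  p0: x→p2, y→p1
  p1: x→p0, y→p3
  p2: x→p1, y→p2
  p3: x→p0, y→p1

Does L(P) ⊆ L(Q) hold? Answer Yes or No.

Exploring the product automaton P × Q from the start pair (A, p0), following both machines on each input symbol, reaches 12 state pairs: (A, p0), (C, p2), (E, p1), (C, p1), (A, p2), (B, p0), (E, p3), (C, p0), (A, p3), (E, p2), (A, p1), (B, p1).
P accepts in {D, E} and Q accepts in {p1, p2, p3}. The reachable pairs whose P-component is accepting are (E, p1), (E, p3), (E, p2); in each of them the Q-component is accepting too, so the product for L(P) \ L(Q) (P-component accepting, Q-component rejecting) has no reachable accepting pair and the difference is empty.
Hence every string in L(P) is also in L(Q).

Yes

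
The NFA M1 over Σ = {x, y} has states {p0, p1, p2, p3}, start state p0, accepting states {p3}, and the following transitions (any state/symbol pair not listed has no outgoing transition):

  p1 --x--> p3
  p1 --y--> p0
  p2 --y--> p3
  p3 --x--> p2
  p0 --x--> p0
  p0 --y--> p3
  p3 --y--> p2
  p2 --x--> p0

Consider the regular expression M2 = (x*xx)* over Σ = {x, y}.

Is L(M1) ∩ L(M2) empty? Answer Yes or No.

Yes

Converting the expression M2 to a DFA (subset construction, then merging equivalent states) gives the minimal DFA with states {r0, r1, r2, r3}, start state r0, accepting states {r0, r3} and transitions r0: x→r1, y→r2; r1: x→r3, y→r2; r2: x→r2, y→r2; r3: x→r3, y→r2.
Exploring the product automaton M1 × M2 from the start pair (p0, r0), following both machines on each input symbol, reaches 6 state pairs: (p0, r0), (p0, r1), (p3, r2), (p0, r3), (p2, r2), (p0, r2).
M1 accepts in {p3} and M2 accepts in {r0, r3}; no reachable pair has both components accepting, so no string drives both machines to acceptance simultaneously and L(M1) ∩ L(M2) = ∅.
So no string is accepted by both, and the intersection is empty.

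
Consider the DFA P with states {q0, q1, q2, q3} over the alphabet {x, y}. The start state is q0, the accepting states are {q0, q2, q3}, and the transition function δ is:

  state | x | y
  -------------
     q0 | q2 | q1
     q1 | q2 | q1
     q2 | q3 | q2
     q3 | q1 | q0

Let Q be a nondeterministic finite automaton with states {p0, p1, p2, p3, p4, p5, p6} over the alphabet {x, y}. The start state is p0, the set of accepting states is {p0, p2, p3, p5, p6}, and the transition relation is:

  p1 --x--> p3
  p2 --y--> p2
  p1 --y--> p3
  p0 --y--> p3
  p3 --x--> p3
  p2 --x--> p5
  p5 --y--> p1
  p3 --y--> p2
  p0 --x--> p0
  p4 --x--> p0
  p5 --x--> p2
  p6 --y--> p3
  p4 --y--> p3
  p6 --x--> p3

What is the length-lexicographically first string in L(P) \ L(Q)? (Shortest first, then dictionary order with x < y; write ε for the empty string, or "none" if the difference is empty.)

yyxy

The string yyxy is accepted by P but not by Q.
No shorter string lies in the difference, and yyxy is the lexicographically first length-4 string in L(P) \ L(Q).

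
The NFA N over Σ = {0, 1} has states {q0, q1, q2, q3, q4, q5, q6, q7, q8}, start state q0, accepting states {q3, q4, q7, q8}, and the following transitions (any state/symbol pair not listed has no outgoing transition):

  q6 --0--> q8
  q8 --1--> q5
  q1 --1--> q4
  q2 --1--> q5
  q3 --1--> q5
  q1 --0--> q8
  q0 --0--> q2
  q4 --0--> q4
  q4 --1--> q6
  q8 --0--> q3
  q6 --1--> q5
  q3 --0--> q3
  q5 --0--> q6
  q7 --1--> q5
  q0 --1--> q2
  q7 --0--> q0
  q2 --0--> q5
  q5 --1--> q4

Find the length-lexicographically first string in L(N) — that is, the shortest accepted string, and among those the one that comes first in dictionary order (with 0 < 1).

A breadth-first search from q0 reaches an accepting state first via the path q0 → q2 → q5 → q4 on input 001.
No string of length < 3 is accepted (BFS exhausts all shorter strings without reaching an accepting state), and 001 is the lexicographically least accepting string of length 3.

001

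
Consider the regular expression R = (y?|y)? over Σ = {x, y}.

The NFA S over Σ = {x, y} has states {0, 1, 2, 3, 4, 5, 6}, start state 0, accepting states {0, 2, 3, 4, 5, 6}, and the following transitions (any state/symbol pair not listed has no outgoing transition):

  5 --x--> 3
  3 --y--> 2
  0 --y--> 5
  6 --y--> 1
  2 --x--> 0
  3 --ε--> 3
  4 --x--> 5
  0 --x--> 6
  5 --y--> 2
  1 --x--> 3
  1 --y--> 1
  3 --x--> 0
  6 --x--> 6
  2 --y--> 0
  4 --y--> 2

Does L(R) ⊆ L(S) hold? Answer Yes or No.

Converting the expression R to a DFA (subset construction, then merging equivalent states) gives the minimal DFA with states {r0, r1, r2}, start state r0, accepting states {r0, r2} and transitions r0: x→r1, y→r2; r1: x→r1, y→r1; r2: x→r1, y→r1.
Exploring the product automaton R × S from the start pair (r0, 0), following both machines on each input symbol, reaches 8 state pairs: (r0, 0), (r1, 6), (r2, 5), (r1, 1), (r1, 3), (r1, 2), (r1, 0), (r1, 5).
R accepts in {r0, r2} and S accepts in {0, 2, 3, 4, 5, 6}. The reachable pairs whose R-component is accepting are (r0, 0), (r2, 5); in each of them the S-component is accepting too, so the product for L(R) \ L(S) (R-component accepting, S-component rejecting) has no reachable accepting pair and the difference is empty.
Hence every string in L(R) is also in L(S).

Yes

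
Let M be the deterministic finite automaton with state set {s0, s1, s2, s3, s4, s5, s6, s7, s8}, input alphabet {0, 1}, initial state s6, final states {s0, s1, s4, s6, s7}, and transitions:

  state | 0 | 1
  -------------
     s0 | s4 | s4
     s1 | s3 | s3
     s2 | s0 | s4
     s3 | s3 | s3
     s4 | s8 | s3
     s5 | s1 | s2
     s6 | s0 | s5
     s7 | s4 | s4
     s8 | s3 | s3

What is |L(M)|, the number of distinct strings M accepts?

The useful subgraph on states {s0, s1, s2, s4, s5, s6} is acyclic, so L(M) is finite; the longest accepting path visits 5 useful states, giving maximum string length 4.
Counting accepting paths from s6 by length: 1 of length 0, 1 of length 1, 3 of length 2, 2 of length 3, 2 of length 4. Total 9.

9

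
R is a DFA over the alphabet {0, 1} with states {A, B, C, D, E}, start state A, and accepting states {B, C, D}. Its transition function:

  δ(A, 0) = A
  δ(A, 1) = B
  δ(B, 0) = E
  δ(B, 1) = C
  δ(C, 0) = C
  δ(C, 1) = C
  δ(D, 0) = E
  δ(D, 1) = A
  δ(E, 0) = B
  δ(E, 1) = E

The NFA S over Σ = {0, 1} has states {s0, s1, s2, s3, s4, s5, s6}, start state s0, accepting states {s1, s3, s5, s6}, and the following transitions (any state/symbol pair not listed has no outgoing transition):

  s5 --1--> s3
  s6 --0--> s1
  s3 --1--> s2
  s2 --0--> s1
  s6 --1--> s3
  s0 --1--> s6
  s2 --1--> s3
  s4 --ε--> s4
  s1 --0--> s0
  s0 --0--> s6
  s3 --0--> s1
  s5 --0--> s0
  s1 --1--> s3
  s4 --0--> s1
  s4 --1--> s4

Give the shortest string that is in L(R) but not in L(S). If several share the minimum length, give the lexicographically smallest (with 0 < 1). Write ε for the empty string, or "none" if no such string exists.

The string 011 is accepted by R but not by S.
No shorter string lies in the difference, and 011 is the lexicographically first length-3 string in L(R) \ L(S).

011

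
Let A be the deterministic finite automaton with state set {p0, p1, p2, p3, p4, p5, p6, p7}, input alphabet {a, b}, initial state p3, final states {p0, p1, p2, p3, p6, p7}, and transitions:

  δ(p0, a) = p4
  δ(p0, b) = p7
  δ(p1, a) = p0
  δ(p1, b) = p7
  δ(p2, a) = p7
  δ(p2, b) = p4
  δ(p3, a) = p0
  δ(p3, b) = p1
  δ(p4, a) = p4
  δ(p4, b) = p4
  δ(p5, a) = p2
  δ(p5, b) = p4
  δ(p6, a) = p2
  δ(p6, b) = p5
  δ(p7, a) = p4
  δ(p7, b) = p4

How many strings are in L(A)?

7

The useful subgraph on states {p0, p1, p3, p7} is acyclic, so L(A) is finite; the longest accepting path visits 4 useful states, giving maximum string length 3.
Counting accepting paths from p3 by length: 1 of length 0, 2 of length 1, 3 of length 2, 1 of length 3. Total 7.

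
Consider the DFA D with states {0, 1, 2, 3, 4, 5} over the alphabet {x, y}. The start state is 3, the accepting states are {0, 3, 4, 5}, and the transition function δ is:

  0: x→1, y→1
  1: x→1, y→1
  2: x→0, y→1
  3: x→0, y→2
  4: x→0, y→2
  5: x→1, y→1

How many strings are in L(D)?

The useful subgraph on states {0, 2, 3} is acyclic, so L(D) is finite; the longest accepting path visits 3 useful states, giving maximum string length 2.
Counting accepting paths from 3 by length: 1 of length 0, 1 of length 1, 1 of length 2. Total 3.

3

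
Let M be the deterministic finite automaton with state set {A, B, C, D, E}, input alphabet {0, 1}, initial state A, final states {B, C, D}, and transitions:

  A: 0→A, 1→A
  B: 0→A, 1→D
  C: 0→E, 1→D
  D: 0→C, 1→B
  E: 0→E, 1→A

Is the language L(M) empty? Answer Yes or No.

Yes

The states reachable from the start state are {A}.
None of the accepting states {B, C, D} is reachable, so no string is accepted and L(M) = ∅.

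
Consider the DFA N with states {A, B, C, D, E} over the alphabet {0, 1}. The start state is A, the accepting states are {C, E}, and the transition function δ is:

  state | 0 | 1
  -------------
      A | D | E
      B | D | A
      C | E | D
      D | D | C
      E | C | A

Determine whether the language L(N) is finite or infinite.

infinite

State D is reachable from the start and can reach an accepting state, and it lies on the cycle D → C → D.
Traversing that cycle any number of times yields accepted strings of unbounded length, so the language is infinite.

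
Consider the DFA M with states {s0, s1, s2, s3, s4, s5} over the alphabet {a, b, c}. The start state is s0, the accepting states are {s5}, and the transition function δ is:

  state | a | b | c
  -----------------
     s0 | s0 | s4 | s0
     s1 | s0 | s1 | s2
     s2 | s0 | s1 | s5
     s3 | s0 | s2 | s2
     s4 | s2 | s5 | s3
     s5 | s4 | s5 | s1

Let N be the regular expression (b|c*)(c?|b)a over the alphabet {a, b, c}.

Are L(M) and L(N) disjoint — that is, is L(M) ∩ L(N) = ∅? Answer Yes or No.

Converting the expression N to a DFA (subset construction, then merging equivalent states) gives the minimal DFA with states {n0, n1, n2, n3, n4, n5}, start state n0, accepting states {n1} and transitions n0: a→n1, b→n2, c→n3; n1: a→n4, b→n4, c→n4; n2: a→n1, b→n5, c→n5; n3: a→n1, b→n5, c→n3; n4: a→n4, b→n4, c→n4; n5: a→n1, b→n4, c→n4.
Exploring the product automaton M × N from the start pair (s0, n0), following both machines on each input symbol, reaches 15 state pairs: (s0, n0), (s0, n1), (s4, n2), (s0, n3), (s0, n4), (s4, n4), (s2, n1), (s5, n5), (s3, n5), (s4, n5), (s2, n4), (s5, n4), (s3, n4), (s1, n4), (s4, n1).
M accepts in {s5} and N accepts in {n1}; no reachable pair has both components accepting, so no string drives both machines to acceptance simultaneously and L(M) ∩ L(N) = ∅.
So no string is accepted by both, and the intersection is empty.

Yes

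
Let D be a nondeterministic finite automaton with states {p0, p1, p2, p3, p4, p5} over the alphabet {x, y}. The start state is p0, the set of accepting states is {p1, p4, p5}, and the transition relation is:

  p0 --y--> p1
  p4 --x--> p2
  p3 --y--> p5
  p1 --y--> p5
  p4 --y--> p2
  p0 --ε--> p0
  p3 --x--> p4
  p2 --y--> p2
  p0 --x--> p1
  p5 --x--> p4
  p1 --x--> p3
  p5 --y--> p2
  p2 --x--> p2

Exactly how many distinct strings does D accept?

The useful subgraph on states {p0, p1, p3, p4, p5} is acyclic, so L(D) is finite; the longest accepting path visits 5 useful states, giving maximum string length 4.
Counting accepting paths from p0 by length: 2 of length 1, 2 of length 2, 6 of length 3, 2 of length 4. Total 12.

12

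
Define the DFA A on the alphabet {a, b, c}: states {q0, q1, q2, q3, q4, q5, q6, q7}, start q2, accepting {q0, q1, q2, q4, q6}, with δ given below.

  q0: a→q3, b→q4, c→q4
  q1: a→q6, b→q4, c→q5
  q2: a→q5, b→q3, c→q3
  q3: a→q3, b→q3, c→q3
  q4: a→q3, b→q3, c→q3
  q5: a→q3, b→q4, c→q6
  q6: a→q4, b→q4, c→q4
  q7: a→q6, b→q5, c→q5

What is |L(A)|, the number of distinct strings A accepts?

The useful subgraph on states {q2, q4, q5, q6} is acyclic, so L(A) is finite; the longest accepting path visits 4 useful states, giving maximum string length 3.
Counting accepting paths from q2 by length: 1 of length 0, 2 of length 2, 3 of length 3. Total 6.

6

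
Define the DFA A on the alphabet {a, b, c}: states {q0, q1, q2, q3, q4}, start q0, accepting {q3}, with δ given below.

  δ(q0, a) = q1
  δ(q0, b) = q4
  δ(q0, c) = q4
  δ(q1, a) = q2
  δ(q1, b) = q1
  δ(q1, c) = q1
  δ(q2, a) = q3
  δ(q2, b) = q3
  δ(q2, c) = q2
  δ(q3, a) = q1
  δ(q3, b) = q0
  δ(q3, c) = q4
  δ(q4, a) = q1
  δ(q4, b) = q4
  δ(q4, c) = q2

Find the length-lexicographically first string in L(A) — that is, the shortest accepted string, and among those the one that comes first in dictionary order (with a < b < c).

A breadth-first search from q0 reaches an accepting state first via the path q0 → q1 → q2 → q3 on input aaa.
No string of length < 3 is accepted (BFS exhausts all shorter strings without reaching an accepting state), and aaa is the lexicographically least accepting string of length 3.

aaa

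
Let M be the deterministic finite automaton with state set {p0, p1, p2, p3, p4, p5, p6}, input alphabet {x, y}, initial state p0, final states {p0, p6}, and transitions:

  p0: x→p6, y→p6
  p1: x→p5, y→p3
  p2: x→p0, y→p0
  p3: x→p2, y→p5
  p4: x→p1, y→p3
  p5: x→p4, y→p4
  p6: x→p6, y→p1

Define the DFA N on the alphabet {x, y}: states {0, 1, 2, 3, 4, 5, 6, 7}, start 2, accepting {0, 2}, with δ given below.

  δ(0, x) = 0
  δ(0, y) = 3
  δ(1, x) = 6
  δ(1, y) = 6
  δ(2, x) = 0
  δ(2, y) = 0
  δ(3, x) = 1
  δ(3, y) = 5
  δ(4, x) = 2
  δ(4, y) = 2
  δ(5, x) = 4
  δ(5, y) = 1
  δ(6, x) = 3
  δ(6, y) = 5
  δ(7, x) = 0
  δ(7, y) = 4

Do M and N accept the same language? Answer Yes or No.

Exploring the product automaton M × N from the start pair (p0, 2), following both machines on each input symbol, reaches 7 state pairs: (p0, 2), (p6, 0), (p1, 3), (p5, 1), (p3, 5), (p4, 6), (p2, 4).
M accepts in {p0, p6} and N accepts in {0, 2}. In every reachable pair the two components are either both accepting — (p0, 2), (p6, 0) — or both non-accepting, so no string is accepted by exactly one of the machines: L(M) \ L(N) and L(N) \ L(M) are both empty.
Hence every string is accepted by M iff it is accepted by N, and the two languages coincide.

Yes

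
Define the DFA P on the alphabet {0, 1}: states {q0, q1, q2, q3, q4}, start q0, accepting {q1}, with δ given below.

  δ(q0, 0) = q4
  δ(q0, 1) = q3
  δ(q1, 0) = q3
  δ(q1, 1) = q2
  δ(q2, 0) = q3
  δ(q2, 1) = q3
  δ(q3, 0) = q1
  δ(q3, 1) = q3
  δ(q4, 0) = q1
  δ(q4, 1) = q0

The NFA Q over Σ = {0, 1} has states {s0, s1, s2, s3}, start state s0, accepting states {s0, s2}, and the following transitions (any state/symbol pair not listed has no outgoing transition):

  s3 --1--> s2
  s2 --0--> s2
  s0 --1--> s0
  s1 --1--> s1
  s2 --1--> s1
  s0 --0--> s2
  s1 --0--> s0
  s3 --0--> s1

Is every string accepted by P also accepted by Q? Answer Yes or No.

Yes

Exploring the product automaton P × Q from the start pair (q0, s0), following both machines on each input symbol, reaches 11 state pairs: (q0, s0), (q4, s2), (q3, s0), (q1, s2), (q0, s1), (q3, s2), (q2, s1), (q4, s0), (q3, s1), (q1, s0), (q2, s0).
P accepts in {q1} and Q accepts in {s0, s2}. The reachable pairs whose P-component is accepting are (q1, s2), (q1, s0); in each of them the Q-component is accepting too, so the product for L(P) \ L(Q) (P-component accepting, Q-component rejecting) has no reachable accepting pair and the difference is empty.
Hence every string in L(P) is also in L(Q).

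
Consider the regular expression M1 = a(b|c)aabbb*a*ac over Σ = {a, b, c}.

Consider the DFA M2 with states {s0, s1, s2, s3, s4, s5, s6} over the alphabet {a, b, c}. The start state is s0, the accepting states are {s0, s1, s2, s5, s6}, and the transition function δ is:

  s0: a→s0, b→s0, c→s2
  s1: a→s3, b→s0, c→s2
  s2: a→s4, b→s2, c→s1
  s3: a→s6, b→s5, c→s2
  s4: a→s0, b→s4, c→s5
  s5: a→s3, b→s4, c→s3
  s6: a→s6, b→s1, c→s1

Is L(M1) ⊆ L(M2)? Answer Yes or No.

Converting the expression M1 to a DFA (subset construction, then merging equivalent states) gives the minimal DFA with states {r0, r1, r2, r3, r4, r5, r6, r7, r8, r9}, start state r0, accepting states {r9} and transitions r0: a→r1, b→r2, c→r2; r1: a→r2, b→r3, c→r3; r2: a→r2, b→r2, c→r2; r3: a→r4, b→r2, c→r2; r4: a→r5, b→r2, c→r2; r5: a→r2, b→r6, c→r2; r6: a→r2, b→r7, c→r2; r7: a→r8, b→r7, c→r2; r8: a→r8, b→r2, c→r9; r9: a→r2, b→r2, c→r2.
Exploring the product automaton M1 × M2 from the start pair (r0, s0), following both machines on each input symbol, reaches 18 state pairs: (r0, s0), (r1, s0), (r2, s0), (r2, s2), (r3, s0), (r3, s2), (r2, s4), (r2, s1), (r4, s0), (r4, s4), (r2, s5), (r2, s3), (r5, s0), (r2, s6), (r6, s0), (r7, s0), (r8, s0), (r9, s2).
M1 accepts in {r9} and M2 accepts in {s0, s1, s2, s5, s6}. The reachable pairs whose M1-component is accepting are (r9, s2); in each of them the M2-component is accepting too, so the product for L(M1) \ L(M2) (M1-component accepting, M2-component rejecting) has no reachable accepting pair and the difference is empty.
Hence every string in L(M1) is also in L(M2).

Yes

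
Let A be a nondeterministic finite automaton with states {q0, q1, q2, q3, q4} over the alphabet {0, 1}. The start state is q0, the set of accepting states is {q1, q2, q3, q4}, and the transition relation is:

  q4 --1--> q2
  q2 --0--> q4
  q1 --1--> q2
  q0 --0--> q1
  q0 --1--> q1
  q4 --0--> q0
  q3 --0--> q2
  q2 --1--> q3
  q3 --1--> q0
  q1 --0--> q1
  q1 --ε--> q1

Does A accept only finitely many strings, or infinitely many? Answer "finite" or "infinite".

State q1 is reachable from the start and can reach an accepting state, and it lies on the cycle q1 → q1.
Traversing that cycle any number of times yields accepted strings of unbounded length, so the language is infinite.

infinite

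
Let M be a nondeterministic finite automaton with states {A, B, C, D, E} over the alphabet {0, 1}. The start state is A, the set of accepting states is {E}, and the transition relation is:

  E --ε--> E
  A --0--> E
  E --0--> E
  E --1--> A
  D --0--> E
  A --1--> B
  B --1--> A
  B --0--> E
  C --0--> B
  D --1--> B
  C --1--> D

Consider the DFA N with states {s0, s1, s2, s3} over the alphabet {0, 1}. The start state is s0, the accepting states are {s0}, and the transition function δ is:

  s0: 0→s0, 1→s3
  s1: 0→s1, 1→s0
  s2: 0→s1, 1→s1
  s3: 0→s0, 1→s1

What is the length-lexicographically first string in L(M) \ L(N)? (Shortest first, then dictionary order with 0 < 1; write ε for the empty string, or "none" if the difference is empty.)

The string 110 is accepted by M but not by N.
No shorter string lies in the difference, and 110 is the lexicographically first length-3 string in L(M) \ L(N).

110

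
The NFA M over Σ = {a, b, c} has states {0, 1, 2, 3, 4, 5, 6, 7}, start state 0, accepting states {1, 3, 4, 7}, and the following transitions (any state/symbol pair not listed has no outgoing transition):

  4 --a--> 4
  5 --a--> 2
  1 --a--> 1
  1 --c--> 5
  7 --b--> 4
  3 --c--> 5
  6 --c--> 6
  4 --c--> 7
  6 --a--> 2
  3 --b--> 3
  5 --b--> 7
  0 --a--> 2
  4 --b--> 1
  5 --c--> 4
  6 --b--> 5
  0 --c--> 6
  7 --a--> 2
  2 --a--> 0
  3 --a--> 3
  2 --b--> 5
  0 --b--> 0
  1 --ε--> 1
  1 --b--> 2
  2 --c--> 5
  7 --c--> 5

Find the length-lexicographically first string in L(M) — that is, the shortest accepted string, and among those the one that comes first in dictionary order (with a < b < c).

abb

A breadth-first search from 0 reaches an accepting state first via the path 0 → 2 → 5 → 7 on input abb.
No string of length < 3 is accepted (BFS exhausts all shorter strings without reaching an accepting state), and abb is the lexicographically least accepting string of length 3.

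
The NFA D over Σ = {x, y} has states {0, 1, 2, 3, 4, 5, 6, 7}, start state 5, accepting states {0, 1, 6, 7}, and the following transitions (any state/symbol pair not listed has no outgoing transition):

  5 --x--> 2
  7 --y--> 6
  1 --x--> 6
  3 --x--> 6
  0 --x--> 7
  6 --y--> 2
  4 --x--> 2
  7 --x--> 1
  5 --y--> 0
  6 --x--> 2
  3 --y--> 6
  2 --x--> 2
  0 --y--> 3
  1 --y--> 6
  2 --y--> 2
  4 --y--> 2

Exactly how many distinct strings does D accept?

8

The useful subgraph on states {0, 1, 3, 5, 6, 7} is acyclic, so L(D) is finite; the longest accepting path visits 5 useful states, giving maximum string length 4.
Counting accepting paths from 5 by length: 1 of length 1, 1 of length 2, 4 of length 3, 2 of length 4. Total 8.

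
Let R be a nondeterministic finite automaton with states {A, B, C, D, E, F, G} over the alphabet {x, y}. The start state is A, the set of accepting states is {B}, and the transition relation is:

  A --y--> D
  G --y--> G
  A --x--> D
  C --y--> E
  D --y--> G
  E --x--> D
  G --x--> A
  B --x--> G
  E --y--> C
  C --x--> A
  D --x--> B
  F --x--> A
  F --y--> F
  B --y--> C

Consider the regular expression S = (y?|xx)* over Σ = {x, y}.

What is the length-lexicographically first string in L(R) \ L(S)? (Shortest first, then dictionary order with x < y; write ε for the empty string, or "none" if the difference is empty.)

yx

The string yx is accepted by R but not by S.
No shorter string lies in the difference, and yx is the lexicographically first length-2 string in L(R) \ L(S).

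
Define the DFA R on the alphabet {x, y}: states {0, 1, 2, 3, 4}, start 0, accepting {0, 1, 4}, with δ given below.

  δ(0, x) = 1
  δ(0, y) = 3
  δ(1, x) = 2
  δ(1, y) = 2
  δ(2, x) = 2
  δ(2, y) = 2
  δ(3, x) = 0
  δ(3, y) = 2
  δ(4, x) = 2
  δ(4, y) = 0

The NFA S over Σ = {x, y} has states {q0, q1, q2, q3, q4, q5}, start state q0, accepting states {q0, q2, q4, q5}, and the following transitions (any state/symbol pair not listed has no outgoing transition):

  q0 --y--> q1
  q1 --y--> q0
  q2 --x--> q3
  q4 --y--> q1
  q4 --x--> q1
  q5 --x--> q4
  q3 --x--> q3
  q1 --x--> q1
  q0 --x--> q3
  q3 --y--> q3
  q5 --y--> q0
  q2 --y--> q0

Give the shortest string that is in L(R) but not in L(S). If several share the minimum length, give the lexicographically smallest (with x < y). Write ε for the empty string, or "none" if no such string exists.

x

The string x is accepted by R but not by S.
No shorter string lies in the difference, and x is the lexicographically first length-1 string in L(R) \ L(S).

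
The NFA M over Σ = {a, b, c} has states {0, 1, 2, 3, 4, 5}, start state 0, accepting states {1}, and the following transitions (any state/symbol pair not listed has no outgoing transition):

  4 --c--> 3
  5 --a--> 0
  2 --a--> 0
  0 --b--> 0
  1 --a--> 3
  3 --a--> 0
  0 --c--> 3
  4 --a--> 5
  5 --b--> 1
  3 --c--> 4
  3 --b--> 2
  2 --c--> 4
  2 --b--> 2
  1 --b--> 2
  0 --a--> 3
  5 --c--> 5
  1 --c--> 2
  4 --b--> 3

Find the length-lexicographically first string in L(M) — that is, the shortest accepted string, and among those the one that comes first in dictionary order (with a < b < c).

acab

A breadth-first search from 0 reaches an accepting state first via the path 0 → 3 → 4 → 5 → 1 on input acab.
No string of length < 4 is accepted (BFS exhausts all shorter strings without reaching an accepting state), and acab is the lexicographically least accepting string of length 4.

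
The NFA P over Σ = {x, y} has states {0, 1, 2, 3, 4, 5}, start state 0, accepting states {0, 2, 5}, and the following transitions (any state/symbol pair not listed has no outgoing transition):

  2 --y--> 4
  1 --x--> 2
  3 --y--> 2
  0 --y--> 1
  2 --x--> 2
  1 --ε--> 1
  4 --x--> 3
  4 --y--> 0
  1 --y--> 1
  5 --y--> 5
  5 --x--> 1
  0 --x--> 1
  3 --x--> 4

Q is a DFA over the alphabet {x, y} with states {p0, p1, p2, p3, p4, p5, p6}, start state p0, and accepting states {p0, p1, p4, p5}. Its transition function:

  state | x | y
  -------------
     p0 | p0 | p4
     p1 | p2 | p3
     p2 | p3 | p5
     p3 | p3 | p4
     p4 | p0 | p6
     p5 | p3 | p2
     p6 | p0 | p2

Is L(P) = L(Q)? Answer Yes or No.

No

The string xxyy is accepted by P but rejected by Q.
So L(P) ≠ L(Q).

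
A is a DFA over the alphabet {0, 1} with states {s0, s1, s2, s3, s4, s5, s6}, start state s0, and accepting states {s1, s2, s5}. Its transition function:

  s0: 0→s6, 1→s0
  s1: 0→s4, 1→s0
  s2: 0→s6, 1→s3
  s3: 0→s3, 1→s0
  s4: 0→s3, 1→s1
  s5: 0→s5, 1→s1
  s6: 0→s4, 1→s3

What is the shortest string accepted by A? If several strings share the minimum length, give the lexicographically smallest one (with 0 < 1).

001

A breadth-first search from s0 reaches an accepting state first via the path s0 → s6 → s4 → s1 on input 001.
No string of length < 3 is accepted (BFS exhausts all shorter strings without reaching an accepting state), and 001 is the lexicographically least accepting string of length 3.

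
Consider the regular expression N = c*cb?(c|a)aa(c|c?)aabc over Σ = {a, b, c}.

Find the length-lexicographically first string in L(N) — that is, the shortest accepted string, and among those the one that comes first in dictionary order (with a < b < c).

By inspection of the expression, no string of length less than 8 matches, and caaaaabc is the lexicographically first match of length 8.

caaaaabc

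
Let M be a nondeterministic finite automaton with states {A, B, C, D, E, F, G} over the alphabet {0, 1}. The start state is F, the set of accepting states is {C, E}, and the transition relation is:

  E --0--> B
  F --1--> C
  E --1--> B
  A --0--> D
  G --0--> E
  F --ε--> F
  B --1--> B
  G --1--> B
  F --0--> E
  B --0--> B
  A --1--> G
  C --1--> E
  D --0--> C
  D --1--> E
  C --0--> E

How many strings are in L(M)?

The useful subgraph on states {C, E, F} is acyclic, so L(M) is finite; the longest accepting path visits 3 useful states, giving maximum string length 2.
Counting accepting paths from F by length: 2 of length 1, 2 of length 2. Total 4.

4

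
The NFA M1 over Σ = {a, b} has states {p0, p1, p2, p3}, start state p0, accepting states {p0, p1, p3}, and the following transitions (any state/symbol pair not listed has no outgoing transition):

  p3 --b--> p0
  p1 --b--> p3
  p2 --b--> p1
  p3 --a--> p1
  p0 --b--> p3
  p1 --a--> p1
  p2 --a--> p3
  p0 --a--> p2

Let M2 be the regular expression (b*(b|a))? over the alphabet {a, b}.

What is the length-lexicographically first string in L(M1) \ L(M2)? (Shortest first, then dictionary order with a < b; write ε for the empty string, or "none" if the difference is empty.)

aa

The string aa is accepted by M1 but not by M2.
No shorter string lies in the difference, and aa is the lexicographically first length-2 string in L(M1) \ L(M2).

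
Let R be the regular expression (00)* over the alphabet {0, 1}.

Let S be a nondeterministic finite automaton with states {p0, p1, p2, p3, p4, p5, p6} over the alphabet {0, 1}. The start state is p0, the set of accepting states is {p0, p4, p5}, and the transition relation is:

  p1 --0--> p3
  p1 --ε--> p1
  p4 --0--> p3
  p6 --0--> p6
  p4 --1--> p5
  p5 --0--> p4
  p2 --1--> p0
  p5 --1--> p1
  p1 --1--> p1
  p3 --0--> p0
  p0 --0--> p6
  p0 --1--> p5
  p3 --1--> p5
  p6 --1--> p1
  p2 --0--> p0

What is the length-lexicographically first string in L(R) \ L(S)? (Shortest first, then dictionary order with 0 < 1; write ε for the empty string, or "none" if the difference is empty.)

The string 00 is accepted by R but not by S.
No shorter string lies in the difference, and 00 is the lexicographically first length-2 string in L(R) \ L(S).

00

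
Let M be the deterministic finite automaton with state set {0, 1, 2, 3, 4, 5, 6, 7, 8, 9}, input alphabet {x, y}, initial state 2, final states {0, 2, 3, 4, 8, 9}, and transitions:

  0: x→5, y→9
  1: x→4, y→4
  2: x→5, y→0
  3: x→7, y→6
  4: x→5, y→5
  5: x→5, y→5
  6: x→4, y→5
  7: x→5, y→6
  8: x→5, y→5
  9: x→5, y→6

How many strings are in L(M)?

4

The useful subgraph on states {0, 2, 4, 6, 9} is acyclic, so L(M) is finite; the longest accepting path visits 5 useful states, giving maximum string length 4.
Counting accepting paths from 2 by length: 1 of length 0, 1 of length 1, 1 of length 2, 1 of length 4. Total 4.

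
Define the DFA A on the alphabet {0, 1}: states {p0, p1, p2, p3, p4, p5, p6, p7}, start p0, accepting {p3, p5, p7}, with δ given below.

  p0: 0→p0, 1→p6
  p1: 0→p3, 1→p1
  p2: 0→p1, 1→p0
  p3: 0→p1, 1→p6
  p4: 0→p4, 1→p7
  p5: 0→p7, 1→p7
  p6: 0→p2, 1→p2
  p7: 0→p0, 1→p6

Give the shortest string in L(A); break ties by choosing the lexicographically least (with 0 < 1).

1000

A breadth-first search from p0 reaches an accepting state first via the path p0 → p6 → p2 → p1 → p3 on input 1000.
No string of length < 4 is accepted (BFS exhausts all shorter strings without reaching an accepting state), and 1000 is the lexicographically least accepting string of length 4.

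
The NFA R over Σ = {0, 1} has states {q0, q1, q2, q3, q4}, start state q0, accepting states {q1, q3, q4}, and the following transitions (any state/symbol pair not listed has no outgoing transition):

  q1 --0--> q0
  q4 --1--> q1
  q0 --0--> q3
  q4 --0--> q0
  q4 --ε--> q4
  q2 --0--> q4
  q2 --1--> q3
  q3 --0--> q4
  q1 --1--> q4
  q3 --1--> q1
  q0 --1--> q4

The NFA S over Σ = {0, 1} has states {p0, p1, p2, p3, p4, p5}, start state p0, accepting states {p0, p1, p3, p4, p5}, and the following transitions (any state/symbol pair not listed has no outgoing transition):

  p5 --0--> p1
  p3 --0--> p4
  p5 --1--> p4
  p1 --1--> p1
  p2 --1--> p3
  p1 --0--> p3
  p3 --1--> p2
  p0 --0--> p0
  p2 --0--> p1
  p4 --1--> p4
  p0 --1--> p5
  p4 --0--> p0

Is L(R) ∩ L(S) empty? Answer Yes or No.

No

The string 0 is accepted by both R and S.
Hence L(R) ∩ L(S) ≠ ∅.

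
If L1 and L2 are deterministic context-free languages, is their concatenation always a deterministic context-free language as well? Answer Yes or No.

No

Take L₁ = {ε, c} (finite, hence regular and DCFL) and L₂ = {c aⁿbⁿ : n≥0} ∪ {cc aⁿb²ⁿ : n≥0} (a DCFL: the number of leading c's tells the DPDA whether to pop one stack symbol per b or per two b's). Then L₁L₂ ∩ cca⁺b* = {cc aⁿbⁿ : n≥1} ∪ {cc aⁿb²ⁿ : n≥1}. If L₁L₂ were a DCFL, so would be this intersection with a regular set, and a DPDA for it started from its configuration after reading cc would accept {aⁿbⁿ : n≥1} ∪ {aⁿb²ⁿ : n≥1}, which no deterministic PDA accepts (a DPDA for it would have a single run on aⁿb²ⁿ, accepting after the prefix aⁿbⁿ and accepting again after n more b's; an ordinary PDA that simulates it on a's and b's and, at any moment when it is accepting, may switch to reading only a fresh letter d while feeding each d to the simulation as a b, would accept aⁱbʲdᵏ (k≥1) exactly when both aⁱbʲ and aⁱbʲ⁺ᵏ are in the language, i.e. its language intersected with the regular set a*b*d⁺ would be exactly {aⁿbⁿdⁿ : n≥1} — impossible, since context-free languages are closed under intersection with regular sets and {aⁿbⁿdⁿ} is not context-free). Hence L₁L₂ is not a DCFL.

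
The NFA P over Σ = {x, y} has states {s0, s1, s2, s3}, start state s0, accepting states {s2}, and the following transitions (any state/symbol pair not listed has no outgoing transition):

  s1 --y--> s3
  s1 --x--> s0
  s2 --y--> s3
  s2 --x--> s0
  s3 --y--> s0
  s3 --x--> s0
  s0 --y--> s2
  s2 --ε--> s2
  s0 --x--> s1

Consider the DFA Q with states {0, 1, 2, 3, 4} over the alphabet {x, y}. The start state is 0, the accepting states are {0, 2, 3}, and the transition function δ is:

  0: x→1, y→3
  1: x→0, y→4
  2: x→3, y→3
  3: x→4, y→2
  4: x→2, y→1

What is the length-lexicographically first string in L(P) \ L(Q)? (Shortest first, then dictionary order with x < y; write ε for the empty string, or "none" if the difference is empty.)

The string yxy is accepted by P but not by Q.
No shorter string lies in the difference, and yxy is the lexicographically first length-3 string in L(P) \ L(Q).

yxy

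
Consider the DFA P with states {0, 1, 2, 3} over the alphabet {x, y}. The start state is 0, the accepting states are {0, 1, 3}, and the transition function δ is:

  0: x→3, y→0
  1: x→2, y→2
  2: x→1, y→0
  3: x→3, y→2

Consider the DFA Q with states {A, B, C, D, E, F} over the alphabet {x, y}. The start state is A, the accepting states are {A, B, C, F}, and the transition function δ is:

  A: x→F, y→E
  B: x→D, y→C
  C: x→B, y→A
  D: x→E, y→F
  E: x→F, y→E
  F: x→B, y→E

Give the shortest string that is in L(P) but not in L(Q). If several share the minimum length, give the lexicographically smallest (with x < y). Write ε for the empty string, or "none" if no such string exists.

y

The string y is accepted by P but not by Q.
No shorter string lies in the difference, and y is the lexicographically first length-1 string in L(P) \ L(Q).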